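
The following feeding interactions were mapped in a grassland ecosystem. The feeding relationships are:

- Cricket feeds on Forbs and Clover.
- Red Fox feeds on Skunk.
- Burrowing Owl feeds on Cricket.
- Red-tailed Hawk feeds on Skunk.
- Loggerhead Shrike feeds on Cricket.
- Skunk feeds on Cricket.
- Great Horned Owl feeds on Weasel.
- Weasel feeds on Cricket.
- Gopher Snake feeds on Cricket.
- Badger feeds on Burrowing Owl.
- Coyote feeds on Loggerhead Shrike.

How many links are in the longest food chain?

3 links

One longest chain: Clover → Cricket → Skunk → Red Fox.
It has 4 species and 3 links.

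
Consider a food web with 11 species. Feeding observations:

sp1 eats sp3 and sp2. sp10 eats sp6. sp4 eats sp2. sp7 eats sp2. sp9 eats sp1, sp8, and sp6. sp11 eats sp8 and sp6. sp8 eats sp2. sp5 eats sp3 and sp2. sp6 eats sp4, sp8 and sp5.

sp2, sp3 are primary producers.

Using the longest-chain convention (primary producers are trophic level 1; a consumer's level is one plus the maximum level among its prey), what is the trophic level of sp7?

sp2 is a producer → level 1.
sp7 eats sp2 → level 2.

Trophic level 2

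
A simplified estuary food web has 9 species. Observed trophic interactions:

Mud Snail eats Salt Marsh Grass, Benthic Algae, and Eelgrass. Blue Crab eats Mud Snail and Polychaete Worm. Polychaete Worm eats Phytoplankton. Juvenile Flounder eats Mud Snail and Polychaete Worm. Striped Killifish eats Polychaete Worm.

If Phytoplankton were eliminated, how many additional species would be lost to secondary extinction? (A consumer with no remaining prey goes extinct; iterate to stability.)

Remove Phytoplankton.
Round 1: Polychaete Worm (all prey gone) → extinct.
Round 2: Striped Killifish (all prey gone) → extinct.
No further losses. Total secondary extinctions: 2.

2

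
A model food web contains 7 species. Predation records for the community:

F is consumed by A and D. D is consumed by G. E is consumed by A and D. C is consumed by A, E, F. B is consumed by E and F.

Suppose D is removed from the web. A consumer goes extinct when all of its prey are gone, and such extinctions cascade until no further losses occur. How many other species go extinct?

1

Remove D.
Round 1: G (all prey gone) → extinct.
No further losses. Total secondary extinctions: 1.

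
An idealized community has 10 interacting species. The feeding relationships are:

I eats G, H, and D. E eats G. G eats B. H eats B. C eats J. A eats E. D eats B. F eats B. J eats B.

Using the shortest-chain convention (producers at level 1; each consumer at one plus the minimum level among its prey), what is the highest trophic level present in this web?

4

Producers (level 1): B.
Following each consumer down to its lowest-level prey: B → G → E → A (levels 1 through 4).
All prey of A (E 3) are at level 3 or above, so A is at level 1 + 3 = 4.
Every consumer has at least one prey at level 3 or below, so none exceeds level 4.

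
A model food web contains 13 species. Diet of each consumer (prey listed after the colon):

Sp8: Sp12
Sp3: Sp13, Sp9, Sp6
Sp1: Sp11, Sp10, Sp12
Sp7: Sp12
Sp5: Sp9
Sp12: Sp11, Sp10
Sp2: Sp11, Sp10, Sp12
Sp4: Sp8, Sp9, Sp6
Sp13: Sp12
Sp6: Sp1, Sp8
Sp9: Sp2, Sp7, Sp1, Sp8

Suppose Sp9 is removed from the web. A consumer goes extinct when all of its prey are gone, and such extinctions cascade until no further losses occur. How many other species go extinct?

Remove Sp9.
Round 1: Sp5 (all prey gone) → extinct.
No further losses. Total secondary extinctions: 1.

1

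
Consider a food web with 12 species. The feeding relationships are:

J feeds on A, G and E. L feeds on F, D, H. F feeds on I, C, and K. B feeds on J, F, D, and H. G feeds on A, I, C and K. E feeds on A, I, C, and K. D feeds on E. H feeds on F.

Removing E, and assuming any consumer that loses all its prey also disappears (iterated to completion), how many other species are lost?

Remove E.
Round 1: D (all prey gone) → extinct.
No further losses. Total secondary extinctions: 1.

1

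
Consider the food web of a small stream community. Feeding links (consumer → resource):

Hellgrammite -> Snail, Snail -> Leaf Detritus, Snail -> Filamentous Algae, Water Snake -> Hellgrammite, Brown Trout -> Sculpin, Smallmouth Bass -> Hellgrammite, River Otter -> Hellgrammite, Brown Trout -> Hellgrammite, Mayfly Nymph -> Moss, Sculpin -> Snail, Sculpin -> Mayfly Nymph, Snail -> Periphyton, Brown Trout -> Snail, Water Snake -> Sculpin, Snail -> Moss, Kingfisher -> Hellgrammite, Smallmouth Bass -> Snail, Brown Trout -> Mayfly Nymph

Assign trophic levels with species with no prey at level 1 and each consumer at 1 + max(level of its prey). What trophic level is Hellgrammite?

Leaf Detritus has no prey (basal) → level 1.
Snail eats Leaf Detritus (level 1); other prey at levels: Filamentous Algae 1, Periphyton 1, Moss 1 → level 2.
Hellgrammite eats Snail → level 3.

Trophic level 3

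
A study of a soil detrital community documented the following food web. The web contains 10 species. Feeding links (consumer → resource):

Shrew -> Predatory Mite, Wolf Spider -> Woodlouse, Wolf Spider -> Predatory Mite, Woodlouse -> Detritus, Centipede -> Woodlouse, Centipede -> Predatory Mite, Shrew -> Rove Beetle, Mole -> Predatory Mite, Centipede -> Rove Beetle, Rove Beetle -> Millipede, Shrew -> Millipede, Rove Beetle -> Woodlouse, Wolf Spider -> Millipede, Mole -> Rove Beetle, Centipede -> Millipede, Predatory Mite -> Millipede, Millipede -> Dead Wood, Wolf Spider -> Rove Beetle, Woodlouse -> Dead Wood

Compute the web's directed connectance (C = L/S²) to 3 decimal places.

The web has S = 10 species and L = 19 feeding links.
C = L / S² = 19 / 100 = 0.1900 ≈ 0.190.

C = 0.190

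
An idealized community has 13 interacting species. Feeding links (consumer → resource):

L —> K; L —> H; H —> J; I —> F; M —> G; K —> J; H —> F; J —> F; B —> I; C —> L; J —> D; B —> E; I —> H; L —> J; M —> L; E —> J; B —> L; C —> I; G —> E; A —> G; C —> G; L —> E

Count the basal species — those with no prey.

2

Basal species (no prey listed): F, D.
Count: 2.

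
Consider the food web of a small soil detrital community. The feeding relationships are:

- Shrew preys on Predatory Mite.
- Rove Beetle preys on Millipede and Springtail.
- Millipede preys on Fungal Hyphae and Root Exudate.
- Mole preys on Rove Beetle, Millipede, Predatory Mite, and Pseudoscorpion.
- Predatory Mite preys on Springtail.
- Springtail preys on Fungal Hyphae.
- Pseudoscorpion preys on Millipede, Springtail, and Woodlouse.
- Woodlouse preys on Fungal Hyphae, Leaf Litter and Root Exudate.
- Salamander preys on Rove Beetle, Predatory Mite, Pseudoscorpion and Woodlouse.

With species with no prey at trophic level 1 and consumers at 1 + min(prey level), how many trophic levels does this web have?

4

Basal resources (level 1): Root Exudate, Leaf Litter, Fungal Hyphae.
Following each consumer down to its lowest-level prey: Fungal Hyphae → Springtail → Predatory Mite → Shrew (levels 1 through 4).
All prey of Shrew (Predatory Mite 3) are at level 3 or above, so Shrew is at level 1 + 3 = 4.
Every consumer has at least one prey at level 3 or below, so none exceeds level 4.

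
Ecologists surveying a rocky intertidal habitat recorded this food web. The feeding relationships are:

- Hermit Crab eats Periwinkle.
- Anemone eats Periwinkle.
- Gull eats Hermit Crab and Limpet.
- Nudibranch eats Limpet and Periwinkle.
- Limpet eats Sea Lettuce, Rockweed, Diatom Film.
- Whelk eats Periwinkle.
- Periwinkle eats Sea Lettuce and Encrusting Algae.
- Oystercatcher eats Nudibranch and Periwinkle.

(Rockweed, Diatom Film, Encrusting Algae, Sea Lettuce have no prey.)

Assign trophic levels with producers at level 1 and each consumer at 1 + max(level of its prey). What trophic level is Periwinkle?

Encrusting Algae is a producer → level 1.
Periwinkle eats Encrusting Algae (level 1); other prey at levels: Sea Lettuce 1 → level 2.

Trophic level 2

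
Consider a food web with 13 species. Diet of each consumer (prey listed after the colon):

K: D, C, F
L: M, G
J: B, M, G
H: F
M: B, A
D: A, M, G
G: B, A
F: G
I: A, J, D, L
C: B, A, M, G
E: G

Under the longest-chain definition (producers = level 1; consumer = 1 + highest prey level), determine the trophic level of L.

B is a producer → level 1.
M eats B (level 1); other prey at levels: A 1 → level 2.
L eats M (level 2); other prey at levels: G 2 → level 3.

Trophic level 3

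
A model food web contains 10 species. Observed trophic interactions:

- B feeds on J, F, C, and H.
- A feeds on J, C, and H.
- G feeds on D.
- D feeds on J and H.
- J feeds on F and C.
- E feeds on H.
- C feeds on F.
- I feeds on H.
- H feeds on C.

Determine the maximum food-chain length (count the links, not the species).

4 links

One longest chain: F → C → H → D → G.
It has 5 species and 4 links.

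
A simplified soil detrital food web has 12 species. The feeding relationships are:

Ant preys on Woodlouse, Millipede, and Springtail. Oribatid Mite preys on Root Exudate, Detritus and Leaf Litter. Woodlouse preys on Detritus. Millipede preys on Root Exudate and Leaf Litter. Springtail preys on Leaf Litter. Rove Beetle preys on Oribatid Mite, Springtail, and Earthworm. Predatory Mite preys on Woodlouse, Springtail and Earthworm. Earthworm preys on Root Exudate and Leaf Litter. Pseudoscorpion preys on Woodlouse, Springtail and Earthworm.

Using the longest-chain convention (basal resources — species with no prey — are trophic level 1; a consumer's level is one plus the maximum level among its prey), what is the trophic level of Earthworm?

Trophic level 2

Leaf Litter has no prey (basal) → level 1.
Earthworm eats Leaf Litter (level 1); other prey at levels: Root Exudate 1 → level 2.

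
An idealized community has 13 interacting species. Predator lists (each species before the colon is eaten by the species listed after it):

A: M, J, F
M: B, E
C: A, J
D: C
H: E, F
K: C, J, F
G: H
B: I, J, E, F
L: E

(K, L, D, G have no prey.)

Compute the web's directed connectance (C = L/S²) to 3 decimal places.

C = 0.112

The web has S = 13 species and L = 19 feeding links.
C = L / S² = 19 / 169 = 0.1124 ≈ 0.112.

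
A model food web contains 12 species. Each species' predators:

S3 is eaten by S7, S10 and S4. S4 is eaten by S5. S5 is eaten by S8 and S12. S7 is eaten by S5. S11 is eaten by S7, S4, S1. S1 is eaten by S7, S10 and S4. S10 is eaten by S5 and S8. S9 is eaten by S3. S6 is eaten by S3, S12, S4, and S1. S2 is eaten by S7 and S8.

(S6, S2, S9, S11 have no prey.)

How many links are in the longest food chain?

One longest chain: S6 → S3 → S4 → S5 → S12.
It has 5 species and 4 links.

4 links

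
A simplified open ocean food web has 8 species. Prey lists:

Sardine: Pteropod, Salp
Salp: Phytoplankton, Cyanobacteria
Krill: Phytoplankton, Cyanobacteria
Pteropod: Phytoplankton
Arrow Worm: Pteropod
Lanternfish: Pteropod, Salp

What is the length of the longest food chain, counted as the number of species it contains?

3 species

One longest chain: Phytoplankton → Pteropod → Arrow Worm.
It has 3 species and 2 links.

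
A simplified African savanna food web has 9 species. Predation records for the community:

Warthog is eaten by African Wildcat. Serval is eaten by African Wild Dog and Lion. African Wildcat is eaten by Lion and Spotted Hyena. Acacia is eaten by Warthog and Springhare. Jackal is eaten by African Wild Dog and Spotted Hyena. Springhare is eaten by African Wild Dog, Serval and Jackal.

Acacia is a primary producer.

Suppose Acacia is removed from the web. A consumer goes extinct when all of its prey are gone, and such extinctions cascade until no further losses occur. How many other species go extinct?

Remove Acacia.
Round 1: Warthog (all prey gone), Springhare (all prey gone) → extinct.
Round 2: African Wildcat (all prey gone), Serval (all prey gone), Jackal (all prey gone) → extinct.
Round 3: Spotted Hyena (all prey gone), Lion (all prey gone), African Wild Dog (all prey gone) → extinct.
No further losses. Total secondary extinctions: 8.

8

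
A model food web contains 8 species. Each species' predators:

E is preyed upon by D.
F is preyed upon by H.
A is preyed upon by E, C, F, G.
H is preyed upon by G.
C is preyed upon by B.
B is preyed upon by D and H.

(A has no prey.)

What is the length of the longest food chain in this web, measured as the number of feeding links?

One longest chain: A → C → B → H → G.
It has 5 species and 4 links.

4 links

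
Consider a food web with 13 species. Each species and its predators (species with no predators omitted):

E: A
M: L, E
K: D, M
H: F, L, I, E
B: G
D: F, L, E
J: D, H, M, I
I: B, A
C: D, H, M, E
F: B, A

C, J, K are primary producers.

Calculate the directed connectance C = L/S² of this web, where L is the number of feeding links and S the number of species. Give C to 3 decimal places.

C = 0.148

The web has S = 13 species and L = 25 feeding links.
C = L / S² = 25 / 169 = 0.1479 ≈ 0.148.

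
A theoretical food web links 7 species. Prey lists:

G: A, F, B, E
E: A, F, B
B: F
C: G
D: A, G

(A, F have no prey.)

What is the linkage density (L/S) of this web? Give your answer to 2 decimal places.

L/S = 1.57

There are L = 11 links among S = 7 species.
L/S = 11/7 = 1.5714 ≈ 1.57.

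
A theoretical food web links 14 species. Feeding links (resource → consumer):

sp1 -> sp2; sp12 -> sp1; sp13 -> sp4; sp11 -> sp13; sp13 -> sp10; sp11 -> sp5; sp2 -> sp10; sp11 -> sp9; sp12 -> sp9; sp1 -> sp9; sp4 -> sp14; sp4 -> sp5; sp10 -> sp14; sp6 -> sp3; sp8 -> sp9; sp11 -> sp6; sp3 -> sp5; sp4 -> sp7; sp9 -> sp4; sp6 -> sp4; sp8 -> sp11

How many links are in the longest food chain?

One longest chain: sp8 → sp11 → sp6 → sp3 → sp5.
It has 5 species and 4 links.

4 links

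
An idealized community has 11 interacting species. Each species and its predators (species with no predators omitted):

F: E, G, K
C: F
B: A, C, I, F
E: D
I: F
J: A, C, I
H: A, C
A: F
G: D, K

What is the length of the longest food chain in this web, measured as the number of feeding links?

4 links

One longest chain: B → A → F → G → D.
It has 5 species and 4 links.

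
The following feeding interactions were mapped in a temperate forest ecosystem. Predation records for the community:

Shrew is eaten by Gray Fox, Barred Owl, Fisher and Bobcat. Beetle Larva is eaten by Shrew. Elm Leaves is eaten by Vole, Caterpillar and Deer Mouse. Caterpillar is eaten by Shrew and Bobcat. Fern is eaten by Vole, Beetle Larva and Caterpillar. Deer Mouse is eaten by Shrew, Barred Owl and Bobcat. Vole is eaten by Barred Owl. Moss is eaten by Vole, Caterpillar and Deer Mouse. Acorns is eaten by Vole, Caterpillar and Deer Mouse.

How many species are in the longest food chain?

One longest chain: Fern → Beetle Larva → Shrew → Barred Owl.
It has 4 species and 3 links.

4 species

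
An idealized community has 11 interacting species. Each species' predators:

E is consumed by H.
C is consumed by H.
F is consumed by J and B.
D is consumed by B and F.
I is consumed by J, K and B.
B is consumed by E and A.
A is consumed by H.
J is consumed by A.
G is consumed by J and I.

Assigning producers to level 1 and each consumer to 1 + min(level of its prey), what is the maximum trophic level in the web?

3

Producers (level 1): C, D, G.
Following each consumer down to its lowest-level prey: D → B → E (levels 1 through 3).
All prey of E (B 2) are at level 2 or above, so E is at level 1 + 2 = 3.
Every consumer has at least one prey at level 2 or below, so none exceeds level 3.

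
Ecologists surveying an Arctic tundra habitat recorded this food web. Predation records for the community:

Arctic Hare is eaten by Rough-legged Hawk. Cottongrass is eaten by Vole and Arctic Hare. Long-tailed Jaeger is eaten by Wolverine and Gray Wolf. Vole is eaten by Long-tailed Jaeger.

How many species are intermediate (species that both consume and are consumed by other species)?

3

Intermediate species (has both prey and predators): Vole, Arctic Hare, Long-tailed Jaeger.
Count: 3.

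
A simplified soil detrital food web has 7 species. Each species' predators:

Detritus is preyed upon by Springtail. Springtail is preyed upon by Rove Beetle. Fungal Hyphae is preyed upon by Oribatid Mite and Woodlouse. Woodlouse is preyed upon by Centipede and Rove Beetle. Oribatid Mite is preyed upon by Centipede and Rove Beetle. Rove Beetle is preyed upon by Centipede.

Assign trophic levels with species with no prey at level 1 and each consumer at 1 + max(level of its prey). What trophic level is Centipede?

Fungal Hyphae has no prey (basal) → level 1.
Oribatid Mite eats Fungal Hyphae → level 2.
Rove Beetle eats Oribatid Mite (level 2); other prey at levels: Woodlouse 2, Springtail 2 → level 3.
Centipede eats Rove Beetle (level 3); other prey at levels: Oribatid Mite 2, Woodlouse 2 → level 4.

Trophic level 4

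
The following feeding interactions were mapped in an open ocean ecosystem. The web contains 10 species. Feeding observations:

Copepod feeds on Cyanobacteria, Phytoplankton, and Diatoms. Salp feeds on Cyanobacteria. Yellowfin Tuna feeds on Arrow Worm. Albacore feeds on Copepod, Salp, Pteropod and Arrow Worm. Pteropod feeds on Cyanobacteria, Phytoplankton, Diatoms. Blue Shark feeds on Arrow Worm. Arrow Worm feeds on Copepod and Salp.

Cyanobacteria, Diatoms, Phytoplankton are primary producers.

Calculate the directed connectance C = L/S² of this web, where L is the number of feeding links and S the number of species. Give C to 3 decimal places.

The web has S = 10 species and L = 15 feeding links.
C = L / S² = 15 / 100 = 0.1500 ≈ 0.150.

C = 0.150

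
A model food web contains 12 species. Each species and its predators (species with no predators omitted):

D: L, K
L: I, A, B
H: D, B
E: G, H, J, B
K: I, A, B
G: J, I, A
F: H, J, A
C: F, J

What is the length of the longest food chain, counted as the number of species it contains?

One longest chain: C → F → H → D → K → I.
It has 6 species and 5 links.

6 species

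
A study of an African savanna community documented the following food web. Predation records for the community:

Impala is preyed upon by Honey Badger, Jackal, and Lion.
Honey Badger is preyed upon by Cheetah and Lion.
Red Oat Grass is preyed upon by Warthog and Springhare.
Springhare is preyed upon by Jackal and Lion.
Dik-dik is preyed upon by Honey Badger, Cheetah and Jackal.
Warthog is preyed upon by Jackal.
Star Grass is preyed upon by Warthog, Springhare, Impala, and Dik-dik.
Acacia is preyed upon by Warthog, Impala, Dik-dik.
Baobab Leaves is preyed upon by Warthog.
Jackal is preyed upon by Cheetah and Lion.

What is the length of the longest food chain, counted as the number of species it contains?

4 species

One longest chain: Star Grass → Dik-dik → Jackal → Lion.
It has 4 species and 3 links.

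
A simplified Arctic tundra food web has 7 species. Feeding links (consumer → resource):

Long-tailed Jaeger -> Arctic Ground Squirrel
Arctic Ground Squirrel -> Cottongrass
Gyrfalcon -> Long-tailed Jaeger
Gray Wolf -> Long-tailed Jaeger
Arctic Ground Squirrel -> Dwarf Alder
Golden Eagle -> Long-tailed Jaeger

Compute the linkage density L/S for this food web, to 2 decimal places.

L/S = 0.86

There are L = 6 links among S = 7 species.
L/S = 6/7 = 0.8571 ≈ 0.86.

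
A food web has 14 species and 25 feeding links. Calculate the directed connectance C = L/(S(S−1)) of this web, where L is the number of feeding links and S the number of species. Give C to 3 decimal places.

C = 0.137

The web has S = 14 species and L = 25 feeding links.
C = L / (S(S−1)) = 25 / 182 = 0.1374 ≈ 0.137.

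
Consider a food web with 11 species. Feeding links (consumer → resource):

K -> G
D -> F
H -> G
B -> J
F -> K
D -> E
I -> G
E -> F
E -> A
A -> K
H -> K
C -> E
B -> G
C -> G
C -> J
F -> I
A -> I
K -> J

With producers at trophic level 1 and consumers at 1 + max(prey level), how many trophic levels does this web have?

5

Producers (level 1): G, J.
G → K → F → E → C gives C level 5.
No species has a prey at level 5, so no species reaches level 6.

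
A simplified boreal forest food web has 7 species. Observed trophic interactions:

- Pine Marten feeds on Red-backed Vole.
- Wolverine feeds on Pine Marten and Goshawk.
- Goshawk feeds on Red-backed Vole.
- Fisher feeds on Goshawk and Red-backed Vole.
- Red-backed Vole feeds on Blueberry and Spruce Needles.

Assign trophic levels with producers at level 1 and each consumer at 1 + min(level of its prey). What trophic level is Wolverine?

Trophic level 4

Blueberry is a producer → level 1.
Red-backed Vole eats Blueberry → level 2.
Goshawk eats Red-backed Vole → level 3.
Wolverine eats Goshawk → level 4.
No prey of Wolverine is below level 3, so 4 is the minimum.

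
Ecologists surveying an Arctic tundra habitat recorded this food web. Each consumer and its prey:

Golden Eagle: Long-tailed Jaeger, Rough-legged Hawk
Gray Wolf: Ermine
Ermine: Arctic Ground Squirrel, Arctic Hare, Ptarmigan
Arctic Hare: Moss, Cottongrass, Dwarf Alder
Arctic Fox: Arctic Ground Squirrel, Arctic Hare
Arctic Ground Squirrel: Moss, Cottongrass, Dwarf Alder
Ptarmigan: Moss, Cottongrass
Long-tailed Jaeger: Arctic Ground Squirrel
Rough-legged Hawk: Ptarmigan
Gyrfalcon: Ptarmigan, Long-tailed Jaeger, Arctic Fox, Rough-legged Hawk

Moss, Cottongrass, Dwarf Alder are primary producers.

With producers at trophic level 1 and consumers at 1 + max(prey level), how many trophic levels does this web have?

Producers (level 1): Moss, Cottongrass, Dwarf Alder.
Moss → Ptarmigan → Rough-legged Hawk → Golden Eagle gives Golden Eagle level 4.
No species has a prey at level 4, so no species reaches level 5.

4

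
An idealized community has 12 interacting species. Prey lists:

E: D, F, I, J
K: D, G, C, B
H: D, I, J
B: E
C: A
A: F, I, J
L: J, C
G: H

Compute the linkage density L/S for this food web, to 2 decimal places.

There are L = 19 links among S = 12 species.
L/S = 19/12 = 1.5833 ≈ 1.58.

L/S = 1.58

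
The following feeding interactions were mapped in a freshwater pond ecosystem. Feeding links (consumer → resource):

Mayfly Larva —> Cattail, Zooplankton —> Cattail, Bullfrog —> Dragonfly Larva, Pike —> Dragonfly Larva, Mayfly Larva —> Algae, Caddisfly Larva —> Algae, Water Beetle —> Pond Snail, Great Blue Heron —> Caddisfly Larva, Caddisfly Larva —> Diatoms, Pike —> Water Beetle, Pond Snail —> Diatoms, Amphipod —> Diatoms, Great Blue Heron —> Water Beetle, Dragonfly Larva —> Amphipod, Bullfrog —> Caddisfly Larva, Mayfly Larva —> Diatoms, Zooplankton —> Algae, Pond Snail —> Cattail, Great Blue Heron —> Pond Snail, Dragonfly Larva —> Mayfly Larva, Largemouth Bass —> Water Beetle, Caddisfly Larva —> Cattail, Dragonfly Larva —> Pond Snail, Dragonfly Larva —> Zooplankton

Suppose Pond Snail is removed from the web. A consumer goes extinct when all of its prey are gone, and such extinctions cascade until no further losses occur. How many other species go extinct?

Remove Pond Snail.
Round 1: Water Beetle (all prey gone) → extinct.
Round 2: Largemouth Bass (all prey gone) → extinct.
No further losses. Total secondary extinctions: 2.

2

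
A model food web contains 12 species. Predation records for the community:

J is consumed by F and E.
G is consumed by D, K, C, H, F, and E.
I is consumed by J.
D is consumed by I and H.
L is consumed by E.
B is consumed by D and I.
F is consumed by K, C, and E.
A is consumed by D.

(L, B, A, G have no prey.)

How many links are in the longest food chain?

One longest chain: B → D → I → J → F → E.
It has 6 species and 5 links.

5 links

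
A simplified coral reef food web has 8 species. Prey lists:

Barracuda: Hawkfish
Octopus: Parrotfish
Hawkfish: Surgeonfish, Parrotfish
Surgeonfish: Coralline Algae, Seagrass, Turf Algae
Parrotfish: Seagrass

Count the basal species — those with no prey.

Basal species (no prey listed): Coralline Algae, Seagrass, Turf Algae.
Count: 3.

3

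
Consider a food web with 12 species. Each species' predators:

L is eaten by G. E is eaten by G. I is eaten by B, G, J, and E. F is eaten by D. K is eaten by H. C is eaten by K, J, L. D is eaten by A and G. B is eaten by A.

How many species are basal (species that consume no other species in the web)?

Basal species (no prey listed): I, F, C.
Count: 3.

3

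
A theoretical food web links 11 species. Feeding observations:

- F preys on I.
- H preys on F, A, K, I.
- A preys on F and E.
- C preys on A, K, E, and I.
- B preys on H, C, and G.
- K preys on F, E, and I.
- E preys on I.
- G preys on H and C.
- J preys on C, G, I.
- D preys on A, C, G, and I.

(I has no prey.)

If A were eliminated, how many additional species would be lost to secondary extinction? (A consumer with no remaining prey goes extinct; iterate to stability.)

0

Remove A.
Every predator of it retains at least one other prey: C still has I, E, K; H still has I, F, K; D still has I, C, G.
No consumer loses all prey, so no secondary extinctions occur.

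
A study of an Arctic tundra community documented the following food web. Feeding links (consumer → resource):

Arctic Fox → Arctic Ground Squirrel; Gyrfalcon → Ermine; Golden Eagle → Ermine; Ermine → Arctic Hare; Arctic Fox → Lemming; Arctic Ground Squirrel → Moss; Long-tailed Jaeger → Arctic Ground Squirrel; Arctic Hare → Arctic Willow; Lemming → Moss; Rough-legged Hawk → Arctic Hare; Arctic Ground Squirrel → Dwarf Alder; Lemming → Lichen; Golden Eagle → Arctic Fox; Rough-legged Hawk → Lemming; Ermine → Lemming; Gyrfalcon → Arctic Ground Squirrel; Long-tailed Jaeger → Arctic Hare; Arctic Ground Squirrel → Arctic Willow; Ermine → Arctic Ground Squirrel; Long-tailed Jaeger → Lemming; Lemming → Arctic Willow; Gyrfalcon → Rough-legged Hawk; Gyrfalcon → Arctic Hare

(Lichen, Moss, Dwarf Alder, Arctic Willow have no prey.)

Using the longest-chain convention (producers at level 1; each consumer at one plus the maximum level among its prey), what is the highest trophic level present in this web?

4

Producers (level 1): Lichen, Moss, Dwarf Alder, Arctic Willow.
Arctic Willow → Arctic Hare → Rough-legged Hawk → Gyrfalcon gives Gyrfalcon level 4.
No species has a prey at level 4, so no species reaches level 5.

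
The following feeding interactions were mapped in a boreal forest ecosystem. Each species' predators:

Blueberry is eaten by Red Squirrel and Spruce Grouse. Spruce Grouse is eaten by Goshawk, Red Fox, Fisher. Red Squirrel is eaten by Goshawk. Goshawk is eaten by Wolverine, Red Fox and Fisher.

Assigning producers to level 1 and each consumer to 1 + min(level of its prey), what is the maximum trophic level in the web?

4

Producers (level 1): Blueberry.
Following each consumer down to its lowest-level prey: Blueberry → Red Squirrel → Goshawk → Wolverine (levels 1 through 4).
All prey of Wolverine (Goshawk 3) are at level 3 or above, so Wolverine is at level 1 + 3 = 4.
Every consumer has at least one prey at level 3 or below, so none exceeds level 4.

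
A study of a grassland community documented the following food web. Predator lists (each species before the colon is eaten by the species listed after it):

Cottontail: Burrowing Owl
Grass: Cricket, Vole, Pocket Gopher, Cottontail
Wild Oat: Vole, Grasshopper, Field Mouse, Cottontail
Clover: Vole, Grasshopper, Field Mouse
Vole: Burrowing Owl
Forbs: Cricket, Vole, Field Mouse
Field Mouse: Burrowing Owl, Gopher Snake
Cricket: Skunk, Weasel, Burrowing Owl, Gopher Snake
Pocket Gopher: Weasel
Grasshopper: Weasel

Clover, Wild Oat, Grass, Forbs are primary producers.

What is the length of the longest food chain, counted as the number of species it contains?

3 species

One longest chain: Grass → Cricket → Skunk.
It has 3 species and 2 links.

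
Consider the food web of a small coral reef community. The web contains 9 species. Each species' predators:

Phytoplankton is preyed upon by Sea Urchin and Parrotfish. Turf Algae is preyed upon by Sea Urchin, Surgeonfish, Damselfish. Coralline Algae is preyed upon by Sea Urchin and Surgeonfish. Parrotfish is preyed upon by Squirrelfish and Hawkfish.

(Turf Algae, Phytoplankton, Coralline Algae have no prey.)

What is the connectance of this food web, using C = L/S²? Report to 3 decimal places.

The web has S = 9 species and L = 9 feeding links.
C = L / S² = 9 / 81 = 0.1111 ≈ 0.111.

C = 0.111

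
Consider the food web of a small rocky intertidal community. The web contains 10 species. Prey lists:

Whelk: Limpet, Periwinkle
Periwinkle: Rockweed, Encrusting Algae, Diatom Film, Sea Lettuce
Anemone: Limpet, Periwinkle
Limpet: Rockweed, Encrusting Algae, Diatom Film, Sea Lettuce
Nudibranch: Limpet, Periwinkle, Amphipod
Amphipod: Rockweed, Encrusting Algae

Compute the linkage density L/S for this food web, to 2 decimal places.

There are L = 17 links among S = 10 species.
L/S = 17/10 = 1.7000 ≈ 1.70.

L/S = 1.70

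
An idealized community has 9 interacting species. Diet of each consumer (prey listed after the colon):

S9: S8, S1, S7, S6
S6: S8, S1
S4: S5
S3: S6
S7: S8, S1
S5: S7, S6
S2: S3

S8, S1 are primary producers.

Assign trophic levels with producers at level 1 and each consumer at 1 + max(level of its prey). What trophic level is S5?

S8 is a producer → level 1.
S7 eats S8 (level 1); other prey at levels: S1 1 → level 2.
S5 eats S7 (level 2); other prey at levels: S6 2 → level 3.

Trophic level 3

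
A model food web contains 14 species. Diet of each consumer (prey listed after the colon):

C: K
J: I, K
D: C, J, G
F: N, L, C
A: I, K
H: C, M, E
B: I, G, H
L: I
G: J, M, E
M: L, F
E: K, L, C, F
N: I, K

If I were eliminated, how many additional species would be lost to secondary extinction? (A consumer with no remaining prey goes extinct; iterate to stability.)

1

Remove I.
Round 1: L (all prey gone) → extinct.
No further losses. Total secondary extinctions: 1.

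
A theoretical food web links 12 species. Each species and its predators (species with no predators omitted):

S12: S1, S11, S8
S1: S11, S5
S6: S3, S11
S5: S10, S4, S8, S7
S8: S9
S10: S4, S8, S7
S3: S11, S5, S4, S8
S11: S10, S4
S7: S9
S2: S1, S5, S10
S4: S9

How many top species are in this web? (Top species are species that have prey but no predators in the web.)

Top species (has prey, but nothing eats it): S9.
Count: 1.

1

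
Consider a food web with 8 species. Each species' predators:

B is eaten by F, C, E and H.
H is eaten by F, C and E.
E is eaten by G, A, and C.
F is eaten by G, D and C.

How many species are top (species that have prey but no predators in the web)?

4

Top species (has prey, but nothing eats it): A, G, D, C.
Count: 4.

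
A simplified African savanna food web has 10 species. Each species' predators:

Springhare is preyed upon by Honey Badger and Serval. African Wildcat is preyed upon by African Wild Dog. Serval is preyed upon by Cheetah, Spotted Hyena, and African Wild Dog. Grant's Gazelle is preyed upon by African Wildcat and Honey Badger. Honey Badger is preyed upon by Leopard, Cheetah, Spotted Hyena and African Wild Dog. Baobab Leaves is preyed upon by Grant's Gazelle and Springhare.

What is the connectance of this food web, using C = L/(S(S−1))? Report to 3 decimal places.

C = 0.156

The web has S = 10 species and L = 14 feeding links.
C = L / (S(S−1)) = 14 / 90 = 0.1556 ≈ 0.156.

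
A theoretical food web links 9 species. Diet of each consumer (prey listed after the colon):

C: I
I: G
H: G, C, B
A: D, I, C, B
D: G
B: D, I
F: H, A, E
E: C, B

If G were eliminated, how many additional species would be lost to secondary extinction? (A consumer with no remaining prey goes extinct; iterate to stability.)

8

Remove G.
Round 1: D (all prey gone), I (all prey gone) → extinct.
Round 2: C (all prey gone), B (all prey gone) → extinct.
Round 3: H (all prey gone), A (all prey gone), E (all prey gone) → extinct.
Round 4: F (all prey gone) → extinct.
No further losses. Total secondary extinctions: 8.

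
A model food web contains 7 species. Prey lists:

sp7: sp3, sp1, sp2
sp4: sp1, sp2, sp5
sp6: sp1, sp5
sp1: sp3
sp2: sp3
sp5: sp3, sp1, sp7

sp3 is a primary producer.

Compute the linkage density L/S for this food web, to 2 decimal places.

L/S = 1.86

There are L = 13 links among S = 7 species.
L/S = 13/7 = 1.8571 ≈ 1.86.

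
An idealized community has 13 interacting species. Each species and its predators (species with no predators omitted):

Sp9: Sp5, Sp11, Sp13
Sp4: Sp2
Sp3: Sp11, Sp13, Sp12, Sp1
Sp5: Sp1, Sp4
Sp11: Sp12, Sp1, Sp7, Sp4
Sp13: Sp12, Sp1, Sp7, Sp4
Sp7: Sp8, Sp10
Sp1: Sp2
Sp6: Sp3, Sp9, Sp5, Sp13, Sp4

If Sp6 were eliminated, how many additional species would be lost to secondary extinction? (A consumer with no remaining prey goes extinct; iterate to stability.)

Remove Sp6.
Round 1: Sp3 (all prey gone), Sp9 (all prey gone) → extinct.
Round 2: Sp5 (all prey gone), Sp11 (all prey gone), Sp13 (all prey gone) → extinct.
Round 3: Sp12 (all prey gone), Sp1 (all prey gone), Sp7 (all prey gone), Sp4 (all prey gone) → extinct.
Round 4: Sp8 (all prey gone), Sp2 (all prey gone), Sp10 (all prey gone) → extinct.
No further losses. Total secondary extinctions: 12.

12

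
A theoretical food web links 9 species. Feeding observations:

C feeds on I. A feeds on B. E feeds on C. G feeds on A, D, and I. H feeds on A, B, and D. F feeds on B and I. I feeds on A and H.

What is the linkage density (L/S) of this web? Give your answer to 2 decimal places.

L/S = 1.44

There are L = 13 links among S = 9 species.
L/S = 13/9 = 1.4444 ≈ 1.44.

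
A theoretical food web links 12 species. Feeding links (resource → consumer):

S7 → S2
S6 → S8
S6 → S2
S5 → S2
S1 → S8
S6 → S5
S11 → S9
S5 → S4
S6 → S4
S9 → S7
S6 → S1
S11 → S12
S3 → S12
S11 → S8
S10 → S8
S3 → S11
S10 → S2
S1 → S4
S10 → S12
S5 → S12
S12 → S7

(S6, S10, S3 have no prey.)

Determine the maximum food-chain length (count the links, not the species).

4 links

One longest chain: S6 → S5 → S12 → S7 → S2.
It has 5 species and 4 links.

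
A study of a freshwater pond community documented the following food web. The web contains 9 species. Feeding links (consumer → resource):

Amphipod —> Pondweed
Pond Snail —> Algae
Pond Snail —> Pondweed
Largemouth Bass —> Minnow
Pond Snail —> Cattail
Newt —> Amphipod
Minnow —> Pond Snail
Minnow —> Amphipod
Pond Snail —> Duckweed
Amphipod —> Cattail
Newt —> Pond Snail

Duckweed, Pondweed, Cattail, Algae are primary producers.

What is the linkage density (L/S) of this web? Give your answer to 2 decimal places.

L/S = 1.22

There are L = 11 links among S = 9 species.
L/S = 11/9 = 1.2222 ≈ 1.22.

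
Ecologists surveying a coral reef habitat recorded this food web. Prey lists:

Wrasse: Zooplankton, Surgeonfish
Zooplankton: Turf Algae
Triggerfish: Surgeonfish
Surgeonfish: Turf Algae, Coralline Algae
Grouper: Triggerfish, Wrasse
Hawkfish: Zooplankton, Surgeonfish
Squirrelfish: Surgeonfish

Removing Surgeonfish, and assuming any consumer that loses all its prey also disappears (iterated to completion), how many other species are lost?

2

Remove Surgeonfish.
Round 1: Squirrelfish (all prey gone), Triggerfish (all prey gone) → extinct.
No further losses. Total secondary extinctions: 2.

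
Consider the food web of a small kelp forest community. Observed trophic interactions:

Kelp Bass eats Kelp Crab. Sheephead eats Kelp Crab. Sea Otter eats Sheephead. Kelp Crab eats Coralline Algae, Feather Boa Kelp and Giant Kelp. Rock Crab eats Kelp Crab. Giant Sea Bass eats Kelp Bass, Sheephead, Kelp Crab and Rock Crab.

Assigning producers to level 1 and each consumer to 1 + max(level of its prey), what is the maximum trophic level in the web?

Producers (level 1): Feather Boa Kelp, Giant Kelp, Coralline Algae.
Feather Boa Kelp → Kelp Crab → Sheephead → Sea Otter gives Sea Otter level 4.
No species has a prey at level 4, so no species reaches level 5.

4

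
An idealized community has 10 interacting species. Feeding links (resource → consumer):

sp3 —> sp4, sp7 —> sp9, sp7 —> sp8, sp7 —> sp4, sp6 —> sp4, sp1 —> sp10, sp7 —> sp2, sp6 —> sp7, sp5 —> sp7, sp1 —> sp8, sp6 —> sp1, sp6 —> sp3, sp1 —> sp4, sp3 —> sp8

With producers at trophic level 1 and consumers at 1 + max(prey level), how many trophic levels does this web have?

3

Producers (level 1): sp6, sp5.
sp6 → sp3 → sp8 gives sp8 level 3.
No species has a prey at level 3, so no species reaches level 4.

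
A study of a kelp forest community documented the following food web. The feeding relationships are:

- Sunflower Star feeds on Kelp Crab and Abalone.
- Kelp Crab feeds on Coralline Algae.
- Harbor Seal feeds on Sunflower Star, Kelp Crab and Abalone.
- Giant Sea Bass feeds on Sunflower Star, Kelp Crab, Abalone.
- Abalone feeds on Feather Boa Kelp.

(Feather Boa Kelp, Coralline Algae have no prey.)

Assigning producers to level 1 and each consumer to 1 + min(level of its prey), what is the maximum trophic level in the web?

3

Producers (level 1): Feather Boa Kelp, Coralline Algae.
Following each consumer down to its lowest-level prey: Feather Boa Kelp → Abalone → Harbor Seal (levels 1 through 3).
All prey of Harbor Seal (Abalone 2, Kelp Crab 2, Sunflower Star 3) are at level 2 or above, so Harbor Seal is at level 1 + 2 = 3.
Every consumer has at least one prey at level 2 or below, so none exceeds level 3.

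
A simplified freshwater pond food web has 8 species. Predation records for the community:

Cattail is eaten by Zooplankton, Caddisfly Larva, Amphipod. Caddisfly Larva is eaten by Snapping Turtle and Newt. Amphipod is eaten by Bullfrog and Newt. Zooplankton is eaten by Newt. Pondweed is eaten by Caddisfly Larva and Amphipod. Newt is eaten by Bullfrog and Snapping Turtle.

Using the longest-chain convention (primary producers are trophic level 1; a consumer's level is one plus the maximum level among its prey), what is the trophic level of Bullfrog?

Trophic level 4

Cattail is a producer → level 1.
Caddisfly Larva eats Cattail (level 1); other prey at levels: Pondweed 1 → level 2.
Newt eats Caddisfly Larva (level 2); other prey at levels: Amphipod 2, Zooplankton 2 → level 3.
Bullfrog eats Newt (level 3); other prey at levels: Amphipod 2 → level 4.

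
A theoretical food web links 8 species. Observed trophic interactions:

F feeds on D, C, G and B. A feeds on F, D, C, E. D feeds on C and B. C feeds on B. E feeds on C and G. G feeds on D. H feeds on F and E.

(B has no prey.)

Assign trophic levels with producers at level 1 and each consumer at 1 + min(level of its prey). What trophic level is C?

Trophic level 2

B is a producer → level 1.
C eats B → level 2.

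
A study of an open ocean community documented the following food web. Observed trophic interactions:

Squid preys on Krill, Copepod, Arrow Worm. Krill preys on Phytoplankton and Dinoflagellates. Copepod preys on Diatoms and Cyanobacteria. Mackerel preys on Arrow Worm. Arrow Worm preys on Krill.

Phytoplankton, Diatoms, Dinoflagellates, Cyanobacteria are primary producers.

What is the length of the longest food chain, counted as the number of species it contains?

4 species

One longest chain: Phytoplankton → Krill → Arrow Worm → Mackerel.
It has 4 species and 3 links.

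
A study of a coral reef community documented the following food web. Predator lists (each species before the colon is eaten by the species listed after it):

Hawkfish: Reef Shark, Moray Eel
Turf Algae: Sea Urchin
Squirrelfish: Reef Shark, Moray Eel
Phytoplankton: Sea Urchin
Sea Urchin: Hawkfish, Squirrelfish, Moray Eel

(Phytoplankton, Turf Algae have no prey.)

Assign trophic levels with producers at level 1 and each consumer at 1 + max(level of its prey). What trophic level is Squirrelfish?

Phytoplankton is a producer → level 1.
Sea Urchin eats Phytoplankton (level 1); other prey at levels: Turf Algae 1 → level 2.
Squirrelfish eats Sea Urchin → level 3.

Trophic level 3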